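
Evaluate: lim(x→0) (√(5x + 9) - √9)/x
This is a standard limit.

Factor or rationalize the expression:
  lim(x→0) (√(5x + 9) - √9)/x = 5/6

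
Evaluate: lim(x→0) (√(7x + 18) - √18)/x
This is a standard limit.

Factor or rationalize the expression:
  lim(x→0) (√(7x + 18) - √18)/x = 7·sqrt(2)/12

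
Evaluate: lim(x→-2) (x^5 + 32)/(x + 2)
This is a standard limit.

Factor or rationalize the expression:
  lim(x→-2) (x^5 + 32)/(x + 2) = 80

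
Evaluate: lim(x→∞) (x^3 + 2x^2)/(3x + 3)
This is an ∞/∞ indeterminate form.

Apply L'Hôpital's rule: differentiate numerator and denominator separately.
  f(x) = x^3 + 2·x^2   ⇒   f'(x) = 3·x^2 + 4·x
  g(x) = 3·x + 3   ⇒   g'(x) = 3
  lim(x→∞) f'(x)/g'(x) = lim(x→∞) (3·x^2 + 4·x)/(3)
  = ∞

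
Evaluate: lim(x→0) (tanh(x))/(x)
This is a 0/0 indeterminate form.

Apply L'Hôpital's rule: differentiate numerator and denominator separately.
  f(x) = tanh(x)   ⇒   f'(x) = 1 - tanh(x)^2
  g(x) = x   ⇒   g'(x) = 1
  lim(x→0) f'(x)/g'(x) = lim(x→0) (1 - tanh(x)^2)/(1)
  = 1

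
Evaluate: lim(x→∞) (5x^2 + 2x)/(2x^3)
This is an ∞/∞ indeterminate form.

Apply L'Hôpital's rule: differentiate numerator and denominator separately.
  f(x) = 5·x^2 + 2·x   ⇒   f'(x) = 10·x + 2
  g(x) = 2·x^3   ⇒   g'(x) = 6·x^2
  lim(x→∞) f'(x)/g'(x) = lim(x→∞) (10·x + 2)/(6·x^2)
  = 0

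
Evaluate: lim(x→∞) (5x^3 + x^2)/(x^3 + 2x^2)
This is an ∞/∞ indeterminate form.

Apply L'Hôpital's rule: differentiate numerator and denominator separately.
  f(x) = 5·x^3 + x^2   ⇒   f'(x) = 15·x^2 + 2·x
  g(x) = x^3 + 2·x^2   ⇒   g'(x) = 3·x^2 + 4·x
  lim(x→∞) f'(x)/g'(x) = lim(x→∞) (15·x^2 + 2·x)/(3·x^2 + 4·x)
  = 5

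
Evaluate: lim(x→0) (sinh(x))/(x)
This is a 0/0 indeterminate form.

Apply L'Hôpital's rule: differentiate numerator and denominator separately.
  f(x) = sinh(x)   ⇒   f'(x) = cosh(x)
  g(x) = x   ⇒   g'(x) = 1
  lim(x→0) f'(x)/g'(x) = lim(x→0) (cosh(x))/(1)
  = 1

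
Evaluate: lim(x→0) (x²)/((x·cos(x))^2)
This is a 0/0 indeterminate form.

Apply L'Hôpital's rule: differentiate numerator and denominator separately.
  f(x) = x^2   ⇒   f'(x) = 2·x
  g(x) = x^2·cos(x)^2   ⇒   g'(x) = -2·x^2·sin(x)·cos(x) + 2·x·cos(x)^2
  lim(x→0) f'(x)/g'(x) = lim(x→0) (2·x)/(-2·x^2·sin(x)·cos(x) + 2·x·cos(x)^2)
  = 1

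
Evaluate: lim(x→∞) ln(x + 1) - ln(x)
This is an ∞-∞ indeterminate form.

Combine fractions or rationalize to convert ∞-∞ to 0/0 form:
  lim(x→∞) ln(x + 1) - ln(x) = 0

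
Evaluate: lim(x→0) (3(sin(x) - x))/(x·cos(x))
This is a 0/0 indeterminate form.

Apply L'Hôpital's rule: differentiate numerator and denominator separately.
  f(x) = -3·x + 3·sin(x)   ⇒   f'(x) = 3·cos(x) - 3
  g(x) = x·cos(x)   ⇒   g'(x) = -x·sin(x) + cos(x)
  lim(x→0) f'(x)/g'(x) = lim(x→0) (3·cos(x) - 3)/(-x·sin(x) + cos(x))
  = 0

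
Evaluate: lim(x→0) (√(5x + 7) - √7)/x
This is a standard limit.

Factor or rationalize the expression:
  lim(x→0) (√(5x + 7) - √7)/x = 5·sqrt(7)/14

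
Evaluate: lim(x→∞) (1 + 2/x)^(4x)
This is an exponential indeterminate form.

For exponential indeterminate forms, take the natural log:
  Let L = lim(x→∞) (1 + 2/x)^(4x)
  Then ln(L) = lim(x→∞) [exponent × ln(base)]
  Evaluate using L'Hôpital or standard limits, then exponentiate.
  L = e^(8)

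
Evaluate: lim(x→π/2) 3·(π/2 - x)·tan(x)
This is a 0·∞ indeterminate form.

Rewrite 0·∞ as a quotient (0/0 or ∞/∞ form), then apply L'Hôpital's rule:
  lim(x→π/2) 3·(π/2 - x)·tan(x) = 3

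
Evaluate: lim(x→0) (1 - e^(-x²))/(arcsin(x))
This is a 0/0 indeterminate form.

Apply L'Hôpital's rule: differentiate numerator and denominator separately.
  f(x) = 1 - e^(-x^2)   ⇒   f'(x) = 2·x·e^(-x^2)
  g(x) = asin(x)   ⇒   g'(x) = 1/sqrt(1 - x^2)
  lim(x→0) f'(x)/g'(x) = lim(x→0) (2·x·e^(-x^2))/(1/sqrt(1 - x^2))
  = 0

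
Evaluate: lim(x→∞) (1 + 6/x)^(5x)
This is an exponential indeterminate form.

For exponential indeterminate forms, take the natural log:
  Let L = lim(x→∞) (1 + 6/x)^(5x)
  Then ln(L) = lim(x→∞) [exponent × ln(base)]
  Evaluate using L'Hôpital or standard limits, then exponentiate.
  L = e^(30)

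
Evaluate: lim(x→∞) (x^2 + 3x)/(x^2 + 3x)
This is an ∞/∞ indeterminate form.

Apply L'Hôpital's rule: differentiate numerator and denominator separately.
  f(x) = x^2 + 3·x   ⇒   f'(x) = 2·x + 3
  g(x) = x^2 + 3·x   ⇒   g'(x) = 2·x + 3
  lim(x→∞) f'(x)/g'(x) = lim(x→∞) (2·x + 3)/(2·x + 3)
  = 1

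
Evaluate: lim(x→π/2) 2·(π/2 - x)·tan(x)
This is a 0·∞ indeterminate form.

Rewrite 0·∞ as a quotient (0/0 or ∞/∞ form), then apply L'Hôpital's rule:
  lim(x→π/2) 2·(π/2 - x)·tan(x) = 2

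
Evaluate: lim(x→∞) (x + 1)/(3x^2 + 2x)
This is an ∞/∞ indeterminate form.

Apply L'Hôpital's rule: differentiate numerator and denominator separately.
  f(x) = x + 1   ⇒   f'(x) = 1
  g(x) = 3·x^2 + 2·x   ⇒   g'(x) = 6·x + 2
  lim(x→∞) f'(x)/g'(x) = lim(x→∞) (1)/(6·x + 2)
  = 0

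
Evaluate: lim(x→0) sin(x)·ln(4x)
This is a 0·∞ indeterminate form.

Rewrite 0·∞ as a quotient (0/0 or ∞/∞ form), then apply L'Hôpital's rule:
  lim(x→0) sin(x)·ln(4x) = 0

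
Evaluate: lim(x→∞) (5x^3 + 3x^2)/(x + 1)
This is an ∞/∞ indeterminate form.

Apply L'Hôpital's rule: differentiate numerator and denominator separately.
  f(x) = 5·x^3 + 3·x^2   ⇒   f'(x) = 15·x^2 + 6·x
  g(x) = x + 1   ⇒   g'(x) = 1
  lim(x→∞) f'(x)/g'(x) = lim(x→∞) (15·x^2 + 6·x)/(1)
  = ∞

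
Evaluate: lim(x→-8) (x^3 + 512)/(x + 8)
This is a standard limit.

Factor or rationalize the expression:
  lim(x→-8) (x^3 + 512)/(x + 8) = 192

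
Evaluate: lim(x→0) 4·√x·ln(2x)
This is a 0·∞ indeterminate form.

Rewrite 0·∞ as a quotient (0/0 or ∞/∞ form), then apply L'Hôpital's rule:
  lim(x→0) 4·√x·ln(2x) = 0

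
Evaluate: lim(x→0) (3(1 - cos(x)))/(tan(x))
This is a 0/0 indeterminate form.

Apply L'Hôpital's rule: differentiate numerator and denominator separately.
  f(x) = 3 - 3·cos(x)   ⇒   f'(x) = 3·sin(x)
  g(x) = tan(x)   ⇒   g'(x) = tan(x)^2 + 1
  lim(x→0) f'(x)/g'(x) = lim(x→0) (3·sin(x))/(tan(x)^2 + 1)
  = 0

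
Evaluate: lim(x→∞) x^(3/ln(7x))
This is an exponential indeterminate form.

For exponential indeterminate forms, take the natural log:
  Let L = lim(x→∞) x^(3/ln(7x))
  Then ln(L) = lim(x→∞) [exponent × ln(base)]
  Evaluate using L'Hôpital or standard limits, then exponentiate.
  L = e^(3)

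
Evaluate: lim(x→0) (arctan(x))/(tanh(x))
This is a 0/0 indeterminate form.

Apply L'Hôpital's rule: differentiate numerator and denominator separately.
  f(x) = atan(x)   ⇒   f'(x) = 1/(x^2 + 1)
  g(x) = tanh(x)   ⇒   g'(x) = 1 - tanh(x)^2
  lim(x→0) f'(x)/g'(x) = lim(x→0) (1/(x^2 + 1))/(1 - tanh(x)^2)
  = 1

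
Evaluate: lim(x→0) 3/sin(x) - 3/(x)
This is an ∞-∞ indeterminate form.

Combine fractions or rationalize to convert ∞-∞ to 0/0 form:
  lim(x→0) 3/sin(x) - 3/(x) = 0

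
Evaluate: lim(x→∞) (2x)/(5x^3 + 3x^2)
This is an ∞/∞ indeterminate form.

Apply L'Hôpital's rule: differentiate numerator and denominator separately.
  f(x) = 2·x   ⇒   f'(x) = 2
  g(x) = 5·x^3 + 3·x^2   ⇒   g'(x) = 15·x^2 + 6·x
  lim(x→∞) f'(x)/g'(x) = lim(x→∞) (2)/(15·x^2 + 6·x)
  = 0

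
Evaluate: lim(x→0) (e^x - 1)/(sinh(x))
This is a 0/0 indeterminate form.

Apply L'Hôpital's rule: differentiate numerator and denominator separately.
  f(x) = e^(x) - 1   ⇒   f'(x) = e^(x)
  g(x) = sinh(x)   ⇒   g'(x) = cosh(x)
  lim(x→0) f'(x)/g'(x) = lim(x→0) (e^(x))/(cosh(x))
  = 1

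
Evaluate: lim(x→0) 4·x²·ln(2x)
This is a 0·∞ indeterminate form.

Rewrite 0·∞ as a quotient (0/0 or ∞/∞ form), then apply L'Hôpital's rule:
  lim(x→0) 4·x²·ln(2x) = 0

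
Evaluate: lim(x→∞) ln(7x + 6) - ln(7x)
This is an ∞-∞ indeterminate form.

Combine fractions or rationalize to convert ∞-∞ to 0/0 form:
  lim(x→∞) ln(7x + 6) - ln(7x) = 0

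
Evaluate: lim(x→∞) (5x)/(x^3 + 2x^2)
This is an ∞/∞ indeterminate form.

Apply L'Hôpital's rule: differentiate numerator and denominator separately.
  f(x) = 5·x   ⇒   f'(x) = 5
  g(x) = x^3 + 2·x^2   ⇒   g'(x) = 3·x^2 + 4·x
  lim(x→∞) f'(x)/g'(x) = lim(x→∞) (5)/(3·x^2 + 4·x)
  = 0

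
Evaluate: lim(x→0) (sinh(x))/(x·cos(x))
This is a 0/0 indeterminate form.

Apply L'Hôpital's rule: differentiate numerator and denominator separately.
  f(x) = sinh(x)   ⇒   f'(x) = cosh(x)
  g(x) = x·cos(x)   ⇒   g'(x) = -x·sin(x) + cos(x)
  lim(x→0) f'(x)/g'(x) = lim(x→0) (cosh(x))/(-x·sin(x) + cos(x))
  = 1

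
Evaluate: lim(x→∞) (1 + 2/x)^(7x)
This is an exponential indeterminate form.

For exponential indeterminate forms, take the natural log:
  Let L = lim(x→∞) (1 + 2/x)^(7x)
  Then ln(L) = lim(x→∞) [exponent × ln(base)]
  Evaluate using L'Hôpital or standard limits, then exponentiate.
  L = e^(14)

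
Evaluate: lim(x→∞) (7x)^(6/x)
This is an exponential indeterminate form.

For exponential indeterminate forms, take the natural log:
  Let L = lim(x→∞) (7x)^(6/x)
  Then ln(L) = lim(x→∞) [exponent × ln(base)]
  Evaluate using L'Hôpital or standard limits, then exponentiate.
  L = 1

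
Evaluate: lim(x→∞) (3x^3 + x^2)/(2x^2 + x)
This is an ∞/∞ indeterminate form.

Apply L'Hôpital's rule: differentiate numerator and denominator separately.
  f(x) = 3·x^3 + x^2   ⇒   f'(x) = 9·x^2 + 2·x
  g(x) = 2·x^2 + x   ⇒   g'(x) = 4·x + 1
  lim(x→∞) f'(x)/g'(x) = lim(x→∞) (9·x^2 + 2·x)/(4·x + 1)
  = ∞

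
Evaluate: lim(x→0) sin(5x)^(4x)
This is an exponential indeterminate form.

For exponential indeterminate forms, take the natural log:
  Let L = lim(x→0) sin(5x)^(4x)
  Then ln(L) = lim(x→0) [exponent × ln(base)]
  Evaluate using L'Hôpital or standard limits, then exponentiate.
  L = 1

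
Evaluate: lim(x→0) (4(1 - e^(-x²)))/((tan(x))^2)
This is a 0/0 indeterminate form.

Apply L'Hôpital's rule: differentiate numerator and denominator separately.
  f(x) = 4 - 4·e^(-x^2)   ⇒   f'(x) = 8·x·e^(-x^2)
  g(x) = tan(x)^2   ⇒   g'(x) = (2·tan(x)^2 + 2)·tan(x)
  lim(x→0) f'(x)/g'(x) = lim(x→0) (8·x·e^(-x^2))/((2·tan(x)^2 + 2)·tan(x))
  = 4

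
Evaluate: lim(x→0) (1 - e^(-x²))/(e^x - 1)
This is a 0/0 indeterminate form.

Apply L'Hôpital's rule: differentiate numerator and denominator separately.
  f(x) = 1 - e^(-x^2)   ⇒   f'(x) = 2·x·e^(-x^2)
  g(x) = e^(x) - 1   ⇒   g'(x) = e^(x)
  lim(x→0) f'(x)/g'(x) = lim(x→0) (2·x·e^(-x^2))/(e^(x))
  = 0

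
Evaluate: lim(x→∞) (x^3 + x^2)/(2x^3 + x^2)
This is an ∞/∞ indeterminate form.

Apply L'Hôpital's rule: differentiate numerator and denominator separately.
  f(x) = x^3 + x^2   ⇒   f'(x) = 3·x^2 + 2·x
  g(x) = 2·x^3 + x^2   ⇒   g'(x) = 6·x^2 + 2·x
  lim(x→∞) f'(x)/g'(x) = lim(x→∞) (3·x^2 + 2·x)/(6·x^2 + 2·x)
  = 1/2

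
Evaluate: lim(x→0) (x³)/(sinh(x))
This is a 0/0 indeterminate form.

Apply L'Hôpital's rule: differentiate numerator and denominator separately.
  f(x) = x^3   ⇒   f'(x) = 3·x^2
  g(x) = sinh(x)   ⇒   g'(x) = cosh(x)
  lim(x→0) f'(x)/g'(x) = lim(x→0) (3·x^2)/(cosh(x))
  = 0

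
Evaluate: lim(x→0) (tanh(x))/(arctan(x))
This is a 0/0 indeterminate form.

Apply L'Hôpital's rule: differentiate numerator and denominator separately.
  f(x) = tanh(x)   ⇒   f'(x) = 1 - tanh(x)^2
  g(x) = atan(x)   ⇒   g'(x) = 1/(x^2 + 1)
  lim(x→0) f'(x)/g'(x) = lim(x→0) (1 - tanh(x)^2)/(1/(x^2 + 1))
  = 1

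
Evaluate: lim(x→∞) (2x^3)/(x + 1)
This is an ∞/∞ indeterminate form.

Apply L'Hôpital's rule: differentiate numerator and denominator separately.
  f(x) = 2·x^3   ⇒   f'(x) = 6·x^2
  g(x) = x + 1   ⇒   g'(x) = 1
  lim(x→∞) f'(x)/g'(x) = lim(x→∞) (6·x^2)/(1)
  = ∞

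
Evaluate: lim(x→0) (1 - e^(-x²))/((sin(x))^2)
This is a 0/0 indeterminate form.

Apply L'Hôpital's rule: differentiate numerator and denominator separately.
  f(x) = 1 - e^(-x^2)   ⇒   f'(x) = 2·x·e^(-x^2)
  g(x) = sin(x)^2   ⇒   g'(x) = 2·sin(x)·cos(x)
  lim(x→0) f'(x)/g'(x) = lim(x→0) (2·x·e^(-x^2))/(2·sin(x)·cos(x))
  = 1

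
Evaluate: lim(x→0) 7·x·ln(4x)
This is a 0·∞ indeterminate form.

Rewrite 0·∞ as a quotient (0/0 or ∞/∞ form), then apply L'Hôpital's rule:
  lim(x→0) 7·x·ln(4x) = 0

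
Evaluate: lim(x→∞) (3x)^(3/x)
This is an exponential indeterminate form.

For exponential indeterminate forms, take the natural log:
  Let L = lim(x→∞) (3x)^(3/x)
  Then ln(L) = lim(x→∞) [exponent × ln(base)]
  Evaluate using L'Hôpital or standard limits, then exponentiate.
  L = 1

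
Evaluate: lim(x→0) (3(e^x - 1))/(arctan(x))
This is a 0/0 indeterminate form.

Apply L'Hôpital's rule: differentiate numerator and denominator separately.
  f(x) = 3·e^(x) - 3   ⇒   f'(x) = 3·e^(x)
  g(x) = atan(x)   ⇒   g'(x) = 1/(x^2 + 1)
  lim(x→0) f'(x)/g'(x) = lim(x→0) (3·e^(x))/(1/(x^2 + 1))
  = 3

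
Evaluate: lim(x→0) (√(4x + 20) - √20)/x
This is a standard limit.

Factor or rationalize the expression:
  lim(x→0) (√(4x + 20) - √20)/x = sqrt(5)/5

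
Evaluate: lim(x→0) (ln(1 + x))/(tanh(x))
This is a 0/0 indeterminate form.

Apply L'Hôpital's rule: differentiate numerator and denominator separately.
  f(x) = ln(x + 1)   ⇒   f'(x) = 1/(x + 1)
  g(x) = tanh(x)   ⇒   g'(x) = 1 - tanh(x)^2
  lim(x→0) f'(x)/g'(x) = lim(x→0) (1/(x + 1))/(1 - tanh(x)^2)
  = 1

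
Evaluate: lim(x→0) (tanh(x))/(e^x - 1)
This is a 0/0 indeterminate form.

Apply L'Hôpital's rule: differentiate numerator and denominator separately.
  f(x) = tanh(x)   ⇒   f'(x) = 1 - tanh(x)^2
  g(x) = e^(x) - 1   ⇒   g'(x) = e^(x)
  lim(x→0) f'(x)/g'(x) = lim(x→0) (1 - tanh(x)^2)/(e^(x))
  = 1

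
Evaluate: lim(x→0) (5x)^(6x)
This is an exponential indeterminate form.

For exponential indeterminate forms, take the natural log:
  Let L = lim(x→0) (5x)^(6x)
  Then ln(L) = lim(x→0) [exponent × ln(base)]
  Evaluate using L'Hôpital or standard limits, then exponentiate.
  L = 1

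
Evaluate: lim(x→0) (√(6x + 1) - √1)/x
This is a standard limit.

Factor or rationalize the expression:
  lim(x→0) (√(6x + 1) - √1)/x = 3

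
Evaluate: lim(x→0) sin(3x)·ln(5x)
This is a 0·∞ indeterminate form.

Rewrite 0·∞ as a quotient (0/0 or ∞/∞ form), then apply L'Hôpital's rule:
  lim(x→0) sin(3x)·ln(5x) = 0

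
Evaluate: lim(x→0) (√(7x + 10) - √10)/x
This is a standard limit.

Factor or rationalize the expression:
  lim(x→0) (√(7x + 10) - √10)/x = 7·sqrt(10)/20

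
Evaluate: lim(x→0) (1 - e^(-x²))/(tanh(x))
This is a 0/0 indeterminate form.

Apply L'Hôpital's rule: differentiate numerator and denominator separately.
  f(x) = 1 - e^(-x^2)   ⇒   f'(x) = 2·x·e^(-x^2)
  g(x) = tanh(x)   ⇒   g'(x) = 1 - tanh(x)^2
  lim(x→0) f'(x)/g'(x) = lim(x→0) (2·x·e^(-x^2))/(1 - tanh(x)^2)
  = 0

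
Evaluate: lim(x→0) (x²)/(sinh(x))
This is a 0/0 indeterminate form.

Apply L'Hôpital's rule: differentiate numerator and denominator separately.
  f(x) = x^2   ⇒   f'(x) = 2·x
  g(x) = sinh(x)   ⇒   g'(x) = cosh(x)
  lim(x→0) f'(x)/g'(x) = lim(x→0) (2·x)/(cosh(x))
  = 0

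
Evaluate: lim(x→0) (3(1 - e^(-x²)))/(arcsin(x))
This is a 0/0 indeterminate form.

Apply L'Hôpital's rule: differentiate numerator and denominator separately.
  f(x) = 3 - 3·e^(-x^2)   ⇒   f'(x) = 6·x·e^(-x^2)
  g(x) = asin(x)   ⇒   g'(x) = 1/sqrt(1 - x^2)
  lim(x→0) f'(x)/g'(x) = lim(x→0) (6·x·e^(-x^2))/(1/sqrt(1 - x^2))
  = 0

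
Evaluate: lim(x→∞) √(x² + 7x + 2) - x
This is an ∞-∞ indeterminate form.

Combine fractions or rationalize to convert ∞-∞ to 0/0 form:
  lim(x→∞) √(x² + 7x + 2) - x = 7/2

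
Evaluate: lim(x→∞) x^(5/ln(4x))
This is an exponential indeterminate form.

For exponential indeterminate forms, take the natural log:
  Let L = lim(x→∞) x^(5/ln(4x))
  Then ln(L) = lim(x→∞) [exponent × ln(base)]
  Evaluate using L'Hôpital or standard limits, then exponentiate.
  L = e^(5)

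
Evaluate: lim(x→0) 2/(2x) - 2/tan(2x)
This is an ∞-∞ indeterminate form.

Combine fractions or rationalize to convert ∞-∞ to 0/0 form:
  lim(x→0) 2/(2x) - 2/tan(2x) = 0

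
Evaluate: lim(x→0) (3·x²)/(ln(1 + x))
This is a 0/0 indeterminate form.

Apply L'Hôpital's rule: differentiate numerator and denominator separately.
  f(x) = 3·x^2   ⇒   f'(x) = 6·x
  g(x) = ln(x + 1)   ⇒   g'(x) = 1/(x + 1)
  lim(x→0) f'(x)/g'(x) = lim(x→0) (6·x)/(1/(x + 1))
  = 0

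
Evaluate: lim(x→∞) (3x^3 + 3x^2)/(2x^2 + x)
This is an ∞/∞ indeterminate form.

Apply L'Hôpital's rule: differentiate numerator and denominator separately.
  f(x) = 3·x^3 + 3·x^2   ⇒   f'(x) = 9·x^2 + 6·x
  g(x) = 2·x^2 + x   ⇒   g'(x) = 4·x + 1
  lim(x→∞) f'(x)/g'(x) = lim(x→∞) (9·x^2 + 6·x)/(4·x + 1)
  = ∞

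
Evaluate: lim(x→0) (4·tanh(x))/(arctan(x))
This is a 0/0 indeterminate form.

Apply L'Hôpital's rule: differentiate numerator and denominator separately.
  f(x) = 4·tanh(x)   ⇒   f'(x) = 4 - 4·tanh(x)^2
  g(x) = atan(x)   ⇒   g'(x) = 1/(x^2 + 1)
  lim(x→0) f'(x)/g'(x) = lim(x→0) (4 - 4·tanh(x)^2)/(1/(x^2 + 1))
  = 4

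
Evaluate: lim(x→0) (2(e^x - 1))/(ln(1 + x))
This is a 0/0 indeterminate form.

Apply L'Hôpital's rule: differentiate numerator and denominator separately.
  f(x) = 2·e^(x) - 2   ⇒   f'(x) = 2·e^(x)
  g(x) = ln(x + 1)   ⇒   g'(x) = 1/(x + 1)
  lim(x→0) f'(x)/g'(x) = lim(x→0) (2·e^(x))/(1/(x + 1))
  = 2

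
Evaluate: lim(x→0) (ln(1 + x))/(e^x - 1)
This is a 0/0 indeterminate form.

Apply L'Hôpital's rule: differentiate numerator and denominator separately.
  f(x) = ln(x + 1)   ⇒   f'(x) = 1/(x + 1)
  g(x) = e^(x) - 1   ⇒   g'(x) = e^(x)
  lim(x→0) f'(x)/g'(x) = lim(x→0) (1/(x + 1))/(e^(x))
  = 1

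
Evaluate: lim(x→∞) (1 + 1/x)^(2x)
This is an exponential indeterminate form.

For exponential indeterminate forms, take the natural log:
  Let L = lim(x→∞) (1 + 1/x)^(2x)
  Then ln(L) = lim(x→∞) [exponent × ln(base)]
  Evaluate using L'Hôpital or standard limits, then exponentiate.
  L = e²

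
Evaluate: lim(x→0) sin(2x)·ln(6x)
This is a 0·∞ indeterminate form.

Rewrite 0·∞ as a quotient (0/0 or ∞/∞ form), then apply L'Hôpital's rule:
  lim(x→0) sin(2x)·ln(6x) = 0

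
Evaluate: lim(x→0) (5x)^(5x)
This is an exponential indeterminate form.

For exponential indeterminate forms, take the natural log:
  Let L = lim(x→0) (5x)^(5x)
  Then ln(L) = lim(x→0) [exponent × ln(base)]
  Evaluate using L'Hôpital or standard limits, then exponentiate.
  L = 1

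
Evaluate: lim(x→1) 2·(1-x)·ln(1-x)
This is a 0·∞ indeterminate form.

Rewrite 0·∞ as a quotient (0/0 or ∞/∞ form), then apply L'Hôpital's rule:
  lim(x→1) 2·(1-x)·ln(1-x) = 0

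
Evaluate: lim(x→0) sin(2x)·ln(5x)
This is a 0·∞ indeterminate form.

Rewrite 0·∞ as a quotient (0/0 or ∞/∞ form), then apply L'Hôpital's rule:
  lim(x→0) sin(2x)·ln(5x) = 0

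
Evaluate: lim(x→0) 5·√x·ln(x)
This is a 0·∞ indeterminate form.

Rewrite 0·∞ as a quotient (0/0 or ∞/∞ form), then apply L'Hôpital's rule:
  lim(x→0) 5·√x·ln(x) = 0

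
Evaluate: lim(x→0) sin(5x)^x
This is an exponential indeterminate form.

For exponential indeterminate forms, take the natural log:
  Let L = lim(x→0) sin(5x)^x
  Then ln(L) = lim(x→0) [exponent × ln(base)]
  Evaluate using L'Hôpital or standard limits, then exponentiate.
  L = 1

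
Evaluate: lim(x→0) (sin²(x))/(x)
This is a 0/0 indeterminate form.

Apply L'Hôpital's rule: differentiate numerator and denominator separately.
  f(x) = sin(x)^2   ⇒   f'(x) = 2·sin(x)·cos(x)
  g(x) = x   ⇒   g'(x) = 1
  lim(x→0) f'(x)/g'(x) = lim(x→0) (2·sin(x)·cos(x))/(1)
  = 0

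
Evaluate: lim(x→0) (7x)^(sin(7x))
This is an exponential indeterminate form.

For exponential indeterminate forms, take the natural log:
  Let L = lim(x→0) (7x)^(sin(7x))
  Then ln(L) = lim(x→0) [exponent × ln(base)]
  Evaluate using L'Hôpital or standard limits, then exponentiate.
  L = 1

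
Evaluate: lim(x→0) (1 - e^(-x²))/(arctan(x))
This is a 0/0 indeterminate form.

Apply L'Hôpital's rule: differentiate numerator and denominator separately.
  f(x) = 1 - e^(-x^2)   ⇒   f'(x) = 2·x·e^(-x^2)
  g(x) = atan(x)   ⇒   g'(x) = 1/(x^2 + 1)
  lim(x→0) f'(x)/g'(x) = lim(x→0) (2·x·e^(-x^2))/(1/(x^2 + 1))
  = 0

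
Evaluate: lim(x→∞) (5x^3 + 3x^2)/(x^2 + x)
This is an ∞/∞ indeterminate form.

Apply L'Hôpital's rule: differentiate numerator and denominator separately.
  f(x) = 5·x^3 + 3·x^2   ⇒   f'(x) = 15·x^2 + 6·x
  g(x) = x^2 + x   ⇒   g'(x) = 2·x + 1
  lim(x→∞) f'(x)/g'(x) = lim(x→∞) (15·x^2 + 6·x)/(2·x + 1)
  = ∞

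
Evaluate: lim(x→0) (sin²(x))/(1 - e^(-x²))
This is a 0/0 indeterminate form.

Apply L'Hôpital's rule: differentiate numerator and denominator separately.
  f(x) = sin(x)^2   ⇒   f'(x) = 2·sin(x)·cos(x)
  g(x) = 1 - e^(-x^2)   ⇒   g'(x) = 2·x·e^(-x^2)
  lim(x→0) f'(x)/g'(x) = lim(x→0) (2·sin(x)·cos(x))/(2·x·e^(-x^2))
  = 1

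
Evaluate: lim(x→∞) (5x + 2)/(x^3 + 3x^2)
This is an ∞/∞ indeterminate form.

Apply L'Hôpital's rule: differentiate numerator and denominator separately.
  f(x) = 5·x + 2   ⇒   f'(x) = 5
  g(x) = x^3 + 3·x^2   ⇒   g'(x) = 3·x^2 + 6·x
  lim(x→∞) f'(x)/g'(x) = lim(x→∞) (5)/(3·x^2 + 6·x)
  = 0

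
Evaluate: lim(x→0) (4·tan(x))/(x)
This is a 0/0 indeterminate form.

Apply L'Hôpital's rule: differentiate numerator and denominator separately.
  f(x) = 4·tan(x)   ⇒   f'(x) = 4·tan(x)^2 + 4
  g(x) = x   ⇒   g'(x) = 1
  lim(x→0) f'(x)/g'(x) = lim(x→0) (4·tan(x)^2 + 4)/(1)
  = 4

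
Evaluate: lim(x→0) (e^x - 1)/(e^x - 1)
This is a 0/0 indeterminate form.

Apply L'Hôpital's rule: differentiate numerator and denominator separately.
  f(x) = e^(x) - 1   ⇒   f'(x) = e^(x)
  g(x) = e^(x) - 1   ⇒   g'(x) = e^(x)
  lim(x→0) f'(x)/g'(x) = lim(x→0) (e^(x))/(e^(x))
  = 1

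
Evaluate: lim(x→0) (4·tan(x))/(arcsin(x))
This is a 0/0 indeterminate form.

Apply L'Hôpital's rule: differentiate numerator and denominator separately.
  f(x) = 4·tan(x)   ⇒   f'(x) = 4·tan(x)^2 + 4
  g(x) = asin(x)   ⇒   g'(x) = 1/sqrt(1 - x^2)
  lim(x→0) f'(x)/g'(x) = lim(x→0) (4·tan(x)^2 + 4)/(1/sqrt(1 - x^2))
  = 4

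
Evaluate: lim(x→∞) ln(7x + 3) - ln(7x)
This is an ∞-∞ indeterminate form.

Combine fractions or rationalize to convert ∞-∞ to 0/0 form:
  lim(x→∞) ln(7x + 3) - ln(7x) = 0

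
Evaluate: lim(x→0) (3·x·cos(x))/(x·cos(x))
This is a 0/0 indeterminate form.

Apply L'Hôpital's rule: differentiate numerator and denominator separately.
  f(x) = 3·x·cos(x)   ⇒   f'(x) = -3·x·sin(x) + 3·cos(x)
  g(x) = x·cos(x)   ⇒   g'(x) = -x·sin(x) + cos(x)
  lim(x→0) f'(x)/g'(x) = lim(x→0) (-3·x·sin(x) + 3·cos(x))/(-x·sin(x) + cos(x))
  = 3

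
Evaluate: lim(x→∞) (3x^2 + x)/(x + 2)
This is an ∞/∞ indeterminate form.

Apply L'Hôpital's rule: differentiate numerator and denominator separately.
  f(x) = 3·x^2 + x   ⇒   f'(x) = 6·x + 1
  g(x) = x + 2   ⇒   g'(x) = 1
  lim(x→∞) f'(x)/g'(x) = lim(x→∞) (6·x + 1)/(1)
  = ∞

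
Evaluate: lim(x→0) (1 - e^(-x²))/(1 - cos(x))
This is a 0/0 indeterminate form.

Apply L'Hôpital's rule: differentiate numerator and denominator separately.
  f(x) = 1 - e^(-x^2)   ⇒   f'(x) = 2·x·e^(-x^2)
  g(x) = 1 - cos(x)   ⇒   g'(x) = sin(x)
  lim(x→0) f'(x)/g'(x) = lim(x→0) (2·x·e^(-x^2))/(sin(x))
  = 2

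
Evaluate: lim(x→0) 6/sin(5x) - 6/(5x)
This is an ∞-∞ indeterminate form.

Combine fractions or rationalize to convert ∞-∞ to 0/0 form:
  lim(x→0) 6/sin(5x) - 6/(5x) = 0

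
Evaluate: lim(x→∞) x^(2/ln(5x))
This is an exponential indeterminate form.

For exponential indeterminate forms, take the natural log:
  Let L = lim(x→∞) x^(2/ln(5x))
  Then ln(L) = lim(x→∞) [exponent × ln(base)]
  Evaluate using L'Hôpital or standard limits, then exponentiate.
  L = e²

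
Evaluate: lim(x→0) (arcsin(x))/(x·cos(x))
This is a 0/0 indeterminate form.

Apply L'Hôpital's rule: differentiate numerator and denominator separately.
  f(x) = asin(x)   ⇒   f'(x) = 1/sqrt(1 - x^2)
  g(x) = x·cos(x)   ⇒   g'(x) = -x·sin(x) + cos(x)
  lim(x→0) f'(x)/g'(x) = lim(x→0) (1/sqrt(1 - x^2))/(-x·sin(x) + cos(x))
  = 1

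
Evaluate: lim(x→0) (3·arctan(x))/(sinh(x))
This is a 0/0 indeterminate form.

Apply L'Hôpital's rule: differentiate numerator and denominator separately.
  f(x) = 3·atan(x)   ⇒   f'(x) = 3/(x^2 + 1)
  g(x) = sinh(x)   ⇒   g'(x) = cosh(x)
  lim(x→0) f'(x)/g'(x) = lim(x→0) (3/(x^2 + 1))/(cosh(x))
  = 3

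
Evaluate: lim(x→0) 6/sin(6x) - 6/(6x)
This is an ∞-∞ indeterminate form.

Combine fractions or rationalize to convert ∞-∞ to 0/0 form:
  lim(x→0) 6/sin(6x) - 6/(6x) = 0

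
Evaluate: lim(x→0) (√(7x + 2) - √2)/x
This is a standard limit.

Factor or rationalize the expression:
  lim(x→0) (√(7x + 2) - √2)/x = 7·sqrt(2)/4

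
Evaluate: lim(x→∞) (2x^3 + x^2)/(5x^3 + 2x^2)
This is an ∞/∞ indeterminate form.

Apply L'Hôpital's rule: differentiate numerator and denominator separately.
  f(x) = 2·x^3 + x^2   ⇒   f'(x) = 6·x^2 + 2·x
  g(x) = 5·x^3 + 2·x^2   ⇒   g'(x) = 15·x^2 + 4·x
  lim(x→∞) f'(x)/g'(x) = lim(x→∞) (6·x^2 + 2·x)/(15·x^2 + 4·x)
  = 2/5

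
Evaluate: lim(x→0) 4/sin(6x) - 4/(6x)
This is an ∞-∞ indeterminate form.

Combine fractions or rationalize to convert ∞-∞ to 0/0 form:
  lim(x→0) 4/sin(6x) - 4/(6x) = 0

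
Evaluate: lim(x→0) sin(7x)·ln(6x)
This is a 0·∞ indeterminate form.

Rewrite 0·∞ as a quotient (0/0 or ∞/∞ form), then apply L'Hôpital's rule:
  lim(x→0) sin(7x)·ln(6x) = 0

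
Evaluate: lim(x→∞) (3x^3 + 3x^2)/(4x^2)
This is an ∞/∞ indeterminate form.

Apply L'Hôpital's rule: differentiate numerator and denominator separately.
  f(x) = 3·x^3 + 3·x^2   ⇒   f'(x) = 9·x^2 + 6·x
  g(x) = 4·x^2   ⇒   g'(x) = 8·x
  lim(x→∞) f'(x)/g'(x) = lim(x→∞) (9·x^2 + 6·x)/(8·x)
  = ∞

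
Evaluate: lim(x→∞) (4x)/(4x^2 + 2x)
This is an ∞/∞ indeterminate form.

Apply L'Hôpital's rule: differentiate numerator and denominator separately.
  f(x) = 4·x   ⇒   f'(x) = 4
  g(x) = 4·x^2 + 2·x   ⇒   g'(x) = 8·x + 2
  lim(x→∞) f'(x)/g'(x) = lim(x→∞) (4)/(8·x + 2)
  = 0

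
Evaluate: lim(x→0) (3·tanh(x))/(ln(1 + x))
This is a 0/0 indeterminate form.

Apply L'Hôpital's rule: differentiate numerator and denominator separately.
  f(x) = 3·tanh(x)   ⇒   f'(x) = 3 - 3·tanh(x)^2
  g(x) = ln(x + 1)   ⇒   g'(x) = 1/(x + 1)
  lim(x→0) f'(x)/g'(x) = lim(x→0) (3 - 3·tanh(x)^2)/(1/(x + 1))
  = 3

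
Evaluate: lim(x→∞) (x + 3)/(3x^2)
This is an ∞/∞ indeterminate form.

Apply L'Hôpital's rule: differentiate numerator and denominator separately.
  f(x) = x + 3   ⇒   f'(x) = 1
  g(x) = 3·x^2   ⇒   g'(x) = 6·x
  lim(x→∞) f'(x)/g'(x) = lim(x→∞) (1)/(6·x)
  = 0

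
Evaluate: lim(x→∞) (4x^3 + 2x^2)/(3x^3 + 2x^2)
This is an ∞/∞ indeterminate form.

Apply L'Hôpital's rule: differentiate numerator and denominator separately.
  f(x) = 4·x^3 + 2·x^2   ⇒   f'(x) = 12·x^2 + 4·x
  g(x) = 3·x^3 + 2·x^2   ⇒   g'(x) = 9·x^2 + 4·x
  lim(x→∞) f'(x)/g'(x) = lim(x→∞) (12·x^2 + 4·x)/(9·x^2 + 4·x)
  = 4/3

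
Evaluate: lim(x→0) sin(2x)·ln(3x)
This is a 0·∞ indeterminate form.

Rewrite 0·∞ as a quotient (0/0 or ∞/∞ form), then apply L'Hôpital's rule:
  lim(x→0) sin(2x)·ln(3x) = 0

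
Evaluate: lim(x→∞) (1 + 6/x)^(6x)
This is an exponential indeterminate form.

For exponential indeterminate forms, take the natural log:
  Let L = lim(x→∞) (1 + 6/x)^(6x)
  Then ln(L) = lim(x→∞) [exponent × ln(base)]
  Evaluate using L'Hôpital or standard limits, then exponentiate.
  L = e^(36)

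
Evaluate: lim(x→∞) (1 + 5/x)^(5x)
This is an exponential indeterminate form.

For exponential indeterminate forms, take the natural log:
  Let L = lim(x→∞) (1 + 5/x)^(5x)
  Then ln(L) = lim(x→∞) [exponent × ln(base)]
  Evaluate using L'Hôpital or standard limits, then exponentiate.
  L = e^(25)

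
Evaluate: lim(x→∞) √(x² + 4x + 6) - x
This is an ∞-∞ indeterminate form.

Combine fractions or rationalize to convert ∞-∞ to 0/0 form:
  lim(x→∞) √(x² + 4x + 6) - x = 2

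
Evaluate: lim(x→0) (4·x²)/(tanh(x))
This is a 0/0 indeterminate form.

Apply L'Hôpital's rule: differentiate numerator and denominator separately.
  f(x) = 4·x^2   ⇒   f'(x) = 8·x
  g(x) = tanh(x)   ⇒   g'(x) = 1 - tanh(x)^2
  lim(x→0) f'(x)/g'(x) = lim(x→0) (8·x)/(1 - tanh(x)^2)
  = 0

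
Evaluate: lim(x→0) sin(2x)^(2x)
This is an exponential indeterminate form.

For exponential indeterminate forms, take the natural log:
  Let L = lim(x→0) sin(2x)^(2x)
  Then ln(L) = lim(x→0) [exponent × ln(base)]
  Evaluate using L'Hôpital or standard limits, then exponentiate.
  L = 1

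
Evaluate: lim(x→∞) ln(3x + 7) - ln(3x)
This is an ∞-∞ indeterminate form.

Combine fractions or rationalize to convert ∞-∞ to 0/0 form:
  lim(x→∞) ln(3x + 7) - ln(3x) = 0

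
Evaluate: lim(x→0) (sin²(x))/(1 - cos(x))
This is a 0/0 indeterminate form.

Apply L'Hôpital's rule: differentiate numerator and denominator separately.
  f(x) = sin(x)^2   ⇒   f'(x) = 2·sin(x)·cos(x)
  g(x) = 1 - cos(x)   ⇒   g'(x) = sin(x)
  lim(x→0) f'(x)/g'(x) = lim(x→0) (2·sin(x)·cos(x))/(sin(x))
  = 2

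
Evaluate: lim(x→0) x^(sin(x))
This is an exponential indeterminate form.

For exponential indeterminate forms, take the natural log:
  Let L = lim(x→0) x^(sin(x))
  Then ln(L) = lim(x→0) [exponent × ln(base)]
  Evaluate using L'Hôpital or standard limits, then exponentiate.
  L = 1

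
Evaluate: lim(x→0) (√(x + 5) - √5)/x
This is a standard limit.

Factor or rationalize the expression:
  lim(x→0) (√(x + 5) - √5)/x = sqrt(5)/10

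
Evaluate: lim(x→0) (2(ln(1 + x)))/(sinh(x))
This is a 0/0 indeterminate form.

Apply L'Hôpital's rule: differentiate numerator and denominator separately.
  f(x) = 2·ln(x + 1)   ⇒   f'(x) = 2/(x + 1)
  g(x) = sinh(x)   ⇒   g'(x) = cosh(x)
  lim(x→0) f'(x)/g'(x) = lim(x→0) (2/(x + 1))/(cosh(x))
  = 2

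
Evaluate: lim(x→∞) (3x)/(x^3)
This is an ∞/∞ indeterminate form.

Apply L'Hôpital's rule: differentiate numerator and denominator separately.
  f(x) = 3·x   ⇒   f'(x) = 3
  g(x) = x^3   ⇒   g'(x) = 3·x^2
  lim(x→∞) f'(x)/g'(x) = lim(x→∞) (3)/(3·x^2)
  = 0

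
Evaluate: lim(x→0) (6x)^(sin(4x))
This is an exponential indeterminate form.

For exponential indeterminate forms, take the natural log:
  Let L = lim(x→0) (6x)^(sin(4x))
  Then ln(L) = lim(x→0) [exponent × ln(base)]
  Evaluate using L'Hôpital or standard limits, then exponentiate.
  L = 1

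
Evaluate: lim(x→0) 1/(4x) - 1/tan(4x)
This is an ∞-∞ indeterminate form.

Combine fractions or rationalize to convert ∞-∞ to 0/0 form:
  lim(x→0) 1/(4x) - 1/tan(4x) = 0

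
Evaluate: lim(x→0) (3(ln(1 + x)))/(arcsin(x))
This is a 0/0 indeterminate form.

Apply L'Hôpital's rule: differentiate numerator and denominator separately.
  f(x) = 3·ln(x + 1)   ⇒   f'(x) = 3/(x + 1)
  g(x) = asin(x)   ⇒   g'(x) = 1/sqrt(1 - x^2)
  lim(x→0) f'(x)/g'(x) = lim(x→0) (3/(x + 1))/(1/sqrt(1 - x^2))
  = 3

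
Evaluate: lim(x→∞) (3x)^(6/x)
This is an exponential indeterminate form.

For exponential indeterminate forms, take the natural log:
  Let L = lim(x→∞) (3x)^(6/x)
  Then ln(L) = lim(x→∞) [exponent × ln(base)]
  Evaluate using L'Hôpital or standard limits, then exponentiate.
  L = 1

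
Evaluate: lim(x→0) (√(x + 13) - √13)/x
This is a standard limit.

Factor or rationalize the expression:
  lim(x→0) (√(x + 13) - √13)/x = sqrt(13)/26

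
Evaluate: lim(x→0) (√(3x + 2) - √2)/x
This is a standard limit.

Factor or rationalize the expression:
  lim(x→0) (√(3x + 2) - √2)/x = 3·sqrt(2)/4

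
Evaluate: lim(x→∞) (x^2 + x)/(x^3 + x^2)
This is an ∞/∞ indeterminate form.

Apply L'Hôpital's rule: differentiate numerator and denominator separately.
  f(x) = x^2 + x   ⇒   f'(x) = 2·x + 1
  g(x) = x^3 + x^2   ⇒   g'(x) = 3·x^2 + 2·x
  lim(x→∞) f'(x)/g'(x) = lim(x→∞) (2·x + 1)/(3·x^2 + 2·x)
  = 0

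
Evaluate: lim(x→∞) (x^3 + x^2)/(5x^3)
This is an ∞/∞ indeterminate form.

Apply L'Hôpital's rule: differentiate numerator and denominator separately.
  f(x) = x^3 + x^2   ⇒   f'(x) = 3·x^2 + 2·x
  g(x) = 5·x^3   ⇒   g'(x) = 15·x^2
  lim(x→∞) f'(x)/g'(x) = lim(x→∞) (3·x^2 + 2·x)/(15·x^2)
  = 1/5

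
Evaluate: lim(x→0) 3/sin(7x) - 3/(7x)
This is an ∞-∞ indeterminate form.

Combine fractions or rationalize to convert ∞-∞ to 0/0 form:
  lim(x→0) 3/sin(7x) - 3/(7x) = 0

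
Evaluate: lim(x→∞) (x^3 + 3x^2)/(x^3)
This is an ∞/∞ indeterminate form.

Apply L'Hôpital's rule: differentiate numerator and denominator separately.
  f(x) = x^3 + 3·x^2   ⇒   f'(x) = 3·x^2 + 6·x
  g(x) = x^3   ⇒   g'(x) = 3·x^2
  lim(x→∞) f'(x)/g'(x) = lim(x→∞) (3·x^2 + 6·x)/(3·x^2)
  = 1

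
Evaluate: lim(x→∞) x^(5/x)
This is an exponential indeterminate form.

For exponential indeterminate forms, take the natural log:
  Let L = lim(x→∞) x^(5/x)
  Then ln(L) = lim(x→∞) [exponent × ln(base)]
  Evaluate using L'Hôpital or standard limits, then exponentiate.
  L = 1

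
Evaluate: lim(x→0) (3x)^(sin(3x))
This is an exponential indeterminate form.

For exponential indeterminate forms, take the natural log:
  Let L = lim(x→0) (3x)^(sin(3x))
  Then ln(L) = lim(x→0) [exponent × ln(base)]
  Evaluate using L'Hôpital or standard limits, then exponentiate.
  L = 1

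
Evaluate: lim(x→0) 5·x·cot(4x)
This is a 0·∞ indeterminate form.

Rewrite 0·∞ as a quotient (0/0 or ∞/∞ form), then apply L'Hôpital's rule:
  lim(x→0) 5·x·cot(4x) = 5/4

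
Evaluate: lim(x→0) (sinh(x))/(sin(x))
This is a 0/0 indeterminate form.

Apply L'Hôpital's rule: differentiate numerator and denominator separately.
  f(x) = sinh(x)   ⇒   f'(x) = cosh(x)
  g(x) = sin(x)   ⇒   g'(x) = cos(x)
  lim(x→0) f'(x)/g'(x) = lim(x→0) (cosh(x))/(cos(x))
  = 1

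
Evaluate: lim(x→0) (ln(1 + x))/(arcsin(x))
This is a 0/0 indeterminate form.

Apply L'Hôpital's rule: differentiate numerator and denominator separately.
  f(x) = ln(x + 1)   ⇒   f'(x) = 1/(x + 1)
  g(x) = asin(x)   ⇒   g'(x) = 1/sqrt(1 - x^2)
  lim(x→0) f'(x)/g'(x) = lim(x→0) (1/(x + 1))/(1/sqrt(1 - x^2))
  = 1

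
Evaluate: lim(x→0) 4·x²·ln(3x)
This is a 0·∞ indeterminate form.

Rewrite 0·∞ as a quotient (0/0 or ∞/∞ form), then apply L'Hôpital's rule:
  lim(x→0) 4·x²·ln(3x) = 0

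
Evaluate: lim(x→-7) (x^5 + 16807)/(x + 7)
This is a standard limit.

Factor or rationalize the expression:
  lim(x→-7) (x^5 + 16807)/(x + 7) = 12005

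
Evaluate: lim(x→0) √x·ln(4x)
This is a 0·∞ indeterminate form.

Rewrite 0·∞ as a quotient (0/0 or ∞/∞ form), then apply L'Hôpital's rule:
  lim(x→0) √x·ln(4x) = 0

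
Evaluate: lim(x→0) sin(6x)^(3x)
This is an exponential indeterminate form.

For exponential indeterminate forms, take the natural log:
  Let L = lim(x→0) sin(6x)^(3x)
  Then ln(L) = lim(x→0) [exponent × ln(base)]
  Evaluate using L'Hôpital or standard limits, then exponentiate.
  L = 1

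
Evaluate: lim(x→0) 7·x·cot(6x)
This is a 0·∞ indeterminate form.

Rewrite 0·∞ as a quotient (0/0 or ∞/∞ form), then apply L'Hôpital's rule:
  lim(x→0) 7·x·cot(6x) = 7/6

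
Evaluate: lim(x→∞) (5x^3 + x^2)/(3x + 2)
This is an ∞/∞ indeterminate form.

Apply L'Hôpital's rule: differentiate numerator and denominator separately.
  f(x) = 5·x^3 + x^2   ⇒   f'(x) = 15·x^2 + 2·x
  g(x) = 3·x + 2   ⇒   g'(x) = 3
  lim(x→∞) f'(x)/g'(x) = lim(x→∞) (15·x^2 + 2·x)/(3)
  = ∞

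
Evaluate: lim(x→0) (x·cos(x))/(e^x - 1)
This is a 0/0 indeterminate form.

Apply L'Hôpital's rule: differentiate numerator and denominator separately.
  f(x) = x·cos(x)   ⇒   f'(x) = -x·sin(x) + cos(x)
  g(x) = e^(x) - 1   ⇒   g'(x) = e^(x)
  lim(x→0) f'(x)/g'(x) = lim(x→0) (-x·sin(x) + cos(x))/(e^(x))
  = 1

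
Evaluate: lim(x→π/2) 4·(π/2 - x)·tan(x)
This is a 0·∞ indeterminate form.

Rewrite 0·∞ as a quotient (0/0 or ∞/∞ form), then apply L'Hôpital's rule:
  lim(x→π/2) 4·(π/2 - x)·tan(x) = 4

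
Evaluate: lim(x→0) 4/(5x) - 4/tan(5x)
This is an ∞-∞ indeterminate form.

Combine fractions or rationalize to convert ∞-∞ to 0/0 form:
  lim(x→0) 4/(5x) - 4/tan(5x) = 0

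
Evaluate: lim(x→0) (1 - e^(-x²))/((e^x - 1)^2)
This is a 0/0 indeterminate form.

Apply L'Hôpital's rule: differentiate numerator and denominator separately.
  f(x) = 1 - e^(-x^2)   ⇒   f'(x) = 2·x·e^(-x^2)
  g(x) = (e^(x) - 1)^2   ⇒   g'(x) = 2·(e^(x) - 1)·e^(x)
  lim(x→0) f'(x)/g'(x) = lim(x→0) (2·x·e^(-x^2))/(2·(e^(x) - 1)·e^(x))
  = 1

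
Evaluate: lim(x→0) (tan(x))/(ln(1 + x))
This is a 0/0 indeterminate form.

Apply L'Hôpital's rule: differentiate numerator and denominator separately.
  f(x) = tan(x)   ⇒   f'(x) = tan(x)^2 + 1
  g(x) = ln(x + 1)   ⇒   g'(x) = 1/(x + 1)
  lim(x→0) f'(x)/g'(x) = lim(x→0) (tan(x)^2 + 1)/(1/(x + 1))
  = 1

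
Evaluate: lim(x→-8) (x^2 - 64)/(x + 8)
This is a standard limit.

Factor or rationalize the expression:
  lim(x→-8) (x^2 - 64)/(x + 8) = -16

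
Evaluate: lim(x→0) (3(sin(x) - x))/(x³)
This is a 0/0 indeterminate form.

Apply L'Hôpital's rule: differentiate numerator and denominator separately.
  f(x) = -3·x + 3·sin(x)   ⇒   f'(x) = 3·cos(x) - 3
  g(x) = x^3   ⇒   g'(x) = 3·x^2
  lim(x→0) f'(x)/g'(x) = lim(x→0) (3·cos(x) - 3)/(3·x^2)
  = -1/2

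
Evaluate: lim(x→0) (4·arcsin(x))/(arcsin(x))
This is a 0/0 indeterminate form.

Apply L'Hôpital's rule: differentiate numerator and denominator separately.
  f(x) = 4·asin(x)   ⇒   f'(x) = 4/sqrt(1 - x^2)
  g(x) = asin(x)   ⇒   g'(x) = 1/sqrt(1 - x^2)
  lim(x→0) f'(x)/g'(x) = lim(x→0) (4/sqrt(1 - x^2))/(1/sqrt(1 - x^2))
  = 4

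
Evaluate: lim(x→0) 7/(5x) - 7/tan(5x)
This is an ∞-∞ indeterminate form.

Combine fractions or rationalize to convert ∞-∞ to 0/0 form:
  lim(x→0) 7/(5x) - 7/tan(5x) = 0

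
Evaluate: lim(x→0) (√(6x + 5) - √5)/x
This is a standard limit.

Factor or rationalize the expression:
  lim(x→0) (√(6x + 5) - √5)/x = 3·sqrt(5)/5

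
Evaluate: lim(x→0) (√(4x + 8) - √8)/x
This is a standard limit.

Factor or rationalize the expression:
  lim(x→0) (√(4x + 8) - √8)/x = sqrt(2)/2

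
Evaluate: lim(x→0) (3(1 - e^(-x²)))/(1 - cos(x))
This is a 0/0 indeterminate form.

Apply L'Hôpital's rule: differentiate numerator and denominator separately.
  f(x) = 3 - 3·e^(-x^2)   ⇒   f'(x) = 6·x·e^(-x^2)
  g(x) = 1 - cos(x)   ⇒   g'(x) = sin(x)
  lim(x→0) f'(x)/g'(x) = lim(x→0) (6·x·e^(-x^2))/(sin(x))
  = 6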